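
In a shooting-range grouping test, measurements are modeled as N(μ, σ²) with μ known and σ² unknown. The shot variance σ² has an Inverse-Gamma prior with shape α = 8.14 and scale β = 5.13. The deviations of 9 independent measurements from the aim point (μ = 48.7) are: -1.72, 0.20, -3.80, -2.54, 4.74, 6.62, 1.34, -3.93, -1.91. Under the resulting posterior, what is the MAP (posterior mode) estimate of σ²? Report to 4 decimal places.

4.4476

With known mean μ and an Inverse-Gamma(α, β) prior on σ², the Normal likelihood is conjugate: posterior is Inv-Gamma(α + n/2, β + Σ(xᵢ−μ)²/2).
Σ(xᵢ−μ)² = (-1.72)² + (0.20)² + (-3.80)² + (-2.54)² + (4.74)² + (6.62)² + (1.34)² + (-3.93)² + (-1.91)² = 111.0706.
Posterior: Inv-Gamma(8.14 + 9/2, 5.13 + 111.0706/2) = Inv-Gamma(12.64, 60.66530).
Mode = β/(α+1) = 60.66530/13.64 = 4.4476.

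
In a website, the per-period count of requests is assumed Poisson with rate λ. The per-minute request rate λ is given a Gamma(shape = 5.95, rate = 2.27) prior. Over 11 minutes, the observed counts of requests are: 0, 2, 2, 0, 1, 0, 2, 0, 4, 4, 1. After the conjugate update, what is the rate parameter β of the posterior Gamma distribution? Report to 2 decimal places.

With a Gamma(shape α, rate β) prior, the Poisson likelihood is conjugate: the posterior is Gamma(α + ΣXᵢ, β + n).
Sum of counts S = 16 over n = 11 minutes.
Posterior: Gamma(α+S, β+n) = Gamma(5.95+16, 2.27+11) = Gamma(21.95, 13.27).
Posterior β = 13.27.

13.27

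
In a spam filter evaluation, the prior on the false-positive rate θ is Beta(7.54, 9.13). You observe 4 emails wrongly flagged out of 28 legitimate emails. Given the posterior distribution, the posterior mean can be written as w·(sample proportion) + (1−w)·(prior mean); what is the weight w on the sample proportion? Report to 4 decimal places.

The Beta prior is conjugate to a Binomial/Bernoulli likelihood; the update adds successes to α and failures to β.
Posterior mean = (α₀+k)/(α₀+β₀+n) = [n/(α₀+β₀+n)]·(k/n) + [(α₀+β₀)/(α₀+β₀+n)]·α₀/(α₀+β₀), so only n and the prior enter the weight.
The weight on the data is w = n/(α₀+β₀+n) = 28/(7.54+9.13+28) = 28/44.67 = 0.6268.

0.6268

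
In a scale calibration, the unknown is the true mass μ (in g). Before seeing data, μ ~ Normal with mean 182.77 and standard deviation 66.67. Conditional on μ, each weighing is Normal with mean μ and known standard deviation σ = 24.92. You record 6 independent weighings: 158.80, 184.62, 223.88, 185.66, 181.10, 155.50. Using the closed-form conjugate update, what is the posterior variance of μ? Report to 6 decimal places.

For Normal data with known variance σ², a Normal(μ₀, σ₀²) prior on μ is conjugate. Posterior precision = 1/σ₀² + n/σ²; posterior mean is the precision-weighted average of μ₀ and x̄.
σ₀² = 66.67² = 4444.8889, σ² = 24.92² = 621.0064; σ² + n·σ₀² = 621.0064 + 6·4444.8889 = 27290.3398.
Posterior precision = 1/σ₀² + n/σ² = 1/4444.8889 + 6/621.0064 = (σ² + n·σ₀²)/(σ₀²σ²) = 27290.3398/(4444.8889·621.0064); posterior variance σₙ² = σ₀²σ²/(σ² + n·σ₀²) = 4444.8889·621.0064/27290.3398 = 101.145844.

101.145844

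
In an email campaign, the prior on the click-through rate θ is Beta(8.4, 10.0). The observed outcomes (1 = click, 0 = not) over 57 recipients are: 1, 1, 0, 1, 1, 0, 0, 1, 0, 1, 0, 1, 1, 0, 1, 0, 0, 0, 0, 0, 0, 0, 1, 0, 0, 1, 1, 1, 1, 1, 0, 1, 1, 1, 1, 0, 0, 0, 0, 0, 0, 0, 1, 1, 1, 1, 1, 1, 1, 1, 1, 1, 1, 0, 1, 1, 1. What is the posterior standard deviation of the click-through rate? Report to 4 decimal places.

The Beta prior is conjugate to a Binomial/Bernoulli likelihood; the update adds successes to α and failures to β.
Posterior: Beta(α+k, β+n−k) = Beta(8.4+33, 10.0+24) = Beta(41.4, 34.0).
Var = αβ/((α+β)²(α+β+1)) = 41.4·34.0/(75.4²·76.4) = 0.00324073; SD = √0.00324073 = 0.0569.

0.0569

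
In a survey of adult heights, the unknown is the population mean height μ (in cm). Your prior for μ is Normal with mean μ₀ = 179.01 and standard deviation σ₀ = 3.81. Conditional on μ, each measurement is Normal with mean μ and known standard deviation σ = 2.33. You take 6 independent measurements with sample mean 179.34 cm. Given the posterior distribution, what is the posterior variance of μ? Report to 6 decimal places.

0.851727

For Normal data with known variance σ², a Normal(μ₀, σ₀²) prior on μ is conjugate. Posterior precision = 1/σ₀² + n/σ²; posterior mean is the precision-weighted average of μ₀ and x̄.
σ₀² = 3.81² = 14.5161, σ² = 2.33² = 5.4289; σ² + n·σ₀² = 5.4289 + 6·14.5161 = 92.5255.
Posterior precision = 1/σ₀² + n/σ² = 1/14.5161 + 6/5.4289 = (σ² + n·σ₀²)/(σ₀²σ²) = 92.5255/(14.5161·5.4289); posterior variance σₙ² = σ₀²σ²/(σ² + n·σ₀²) = 14.5161·5.4289/92.5255 = 0.851727.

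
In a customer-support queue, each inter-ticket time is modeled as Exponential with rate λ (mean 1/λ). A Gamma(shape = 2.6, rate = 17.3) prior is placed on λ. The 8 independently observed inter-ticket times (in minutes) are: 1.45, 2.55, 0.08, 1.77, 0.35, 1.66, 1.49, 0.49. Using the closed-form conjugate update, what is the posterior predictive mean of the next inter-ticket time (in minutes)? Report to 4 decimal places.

With a Gamma(shape α, rate β) prior on the exponential rate λ, the posterior after n observations with total T = Σxᵢ is Gamma(α+n, β+T).
Sum of observations T = 9.84 minutes; n = 8.
Posterior: Gamma(2.6+8, 17.3+9.84) = Gamma(10.6, 27.14).
The predictive distribution for the next observation is Lomax; its mean is β/(α−1) = 27.14/9.6 = 2.8271.

2.8271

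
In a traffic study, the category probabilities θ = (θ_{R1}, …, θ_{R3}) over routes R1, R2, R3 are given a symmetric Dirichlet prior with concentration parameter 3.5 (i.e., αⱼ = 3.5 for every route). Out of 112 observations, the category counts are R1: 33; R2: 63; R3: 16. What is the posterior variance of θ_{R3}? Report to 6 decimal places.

0.001084

The Dirichlet prior is conjugate to the Multinomial likelihood: each posterior αⱼ = prior αⱼ + observed count nⱼ.
Posterior concentration: (36.5, 66.5, 19.5), total = 122.5.
Var[θ_j] = α_j(Σα−α_j)/((Σα)²(Σα+1)) = 19.5·103.0/(122.5²·123.5) = 0.001084.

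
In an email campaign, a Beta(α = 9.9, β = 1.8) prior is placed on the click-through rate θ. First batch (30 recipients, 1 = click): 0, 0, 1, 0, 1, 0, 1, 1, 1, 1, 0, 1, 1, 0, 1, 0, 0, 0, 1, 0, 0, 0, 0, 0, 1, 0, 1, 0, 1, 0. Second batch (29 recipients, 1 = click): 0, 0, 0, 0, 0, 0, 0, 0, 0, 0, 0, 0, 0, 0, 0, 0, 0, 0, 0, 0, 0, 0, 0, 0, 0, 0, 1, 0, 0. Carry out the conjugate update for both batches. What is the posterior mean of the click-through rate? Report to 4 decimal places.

The Beta prior is conjugate to a Binomial/Bernoulli likelihood; the update adds successes to α and failures to β.
After batch 1: Beta(9.9+13, 1.8+17) = Beta(22.9, 18.8).
After batch 2: Beta(22.9+1, 18.8+28) = Beta(23.9, 46.8).
Posterior mean = α/(α+β) = 23.9/70.7 = 0.3380.

0.3380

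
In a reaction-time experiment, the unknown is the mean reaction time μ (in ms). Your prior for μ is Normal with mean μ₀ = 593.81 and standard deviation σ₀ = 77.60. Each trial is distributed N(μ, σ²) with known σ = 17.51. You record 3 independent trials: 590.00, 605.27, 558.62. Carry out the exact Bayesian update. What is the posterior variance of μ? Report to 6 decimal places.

100.494463

For Normal data with known variance σ², a Normal(μ₀, σ₀²) prior on μ is conjugate. Posterior precision = 1/σ₀² + n/σ²; posterior mean is the precision-weighted average of μ₀ and x̄.
σ₀² = 77.60² = 6021.76, σ² = 17.51² = 306.6001; σ² + n·σ₀² = 306.6001 + 3·6021.76 = 18371.8801.
Posterior precision = 1/σ₀² + n/σ² = 1/6021.76 + 3/306.6001 = (σ² + n·σ₀²)/(σ₀²σ²) = 18371.8801/(6021.76·306.6001); posterior variance σₙ² = σ₀²σ²/(σ² + n·σ₀²) = 6021.76·306.6001/18371.8801 = 100.494463.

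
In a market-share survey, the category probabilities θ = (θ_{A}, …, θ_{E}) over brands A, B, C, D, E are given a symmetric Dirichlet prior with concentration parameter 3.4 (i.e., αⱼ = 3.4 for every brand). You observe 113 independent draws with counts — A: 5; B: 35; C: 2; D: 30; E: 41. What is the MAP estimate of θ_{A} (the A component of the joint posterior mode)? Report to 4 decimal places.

The Dirichlet prior is conjugate to the Multinomial likelihood: each posterior αⱼ = prior αⱼ + observed count nⱼ.
Posterior concentration: (8.4, 38.4, 5.4, 33.4, 44.4), total = 130.0.
Joint mode component: (α_{A}−1)/(Σα−K) = 7.4/125.0 = 0.0592.

0.0592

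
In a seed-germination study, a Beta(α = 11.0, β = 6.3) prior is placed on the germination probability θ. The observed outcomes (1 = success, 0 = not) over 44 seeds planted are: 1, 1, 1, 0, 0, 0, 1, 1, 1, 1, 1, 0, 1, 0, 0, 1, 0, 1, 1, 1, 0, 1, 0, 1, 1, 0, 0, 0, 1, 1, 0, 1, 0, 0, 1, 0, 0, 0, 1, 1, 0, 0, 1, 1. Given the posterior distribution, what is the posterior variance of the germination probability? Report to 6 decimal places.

0.003932

The Beta prior is conjugate to a Binomial/Bernoulli likelihood; the update adds successes to α and failures to β.
Posterior: Beta(α+k, β+n−k) = Beta(11.0+24, 6.3+20) = Beta(35.0, 26.3).
Var = αβ/((α+β)²(α+β+1)) = 35.0·26.3/(61.3²·62.3) = 0.003932.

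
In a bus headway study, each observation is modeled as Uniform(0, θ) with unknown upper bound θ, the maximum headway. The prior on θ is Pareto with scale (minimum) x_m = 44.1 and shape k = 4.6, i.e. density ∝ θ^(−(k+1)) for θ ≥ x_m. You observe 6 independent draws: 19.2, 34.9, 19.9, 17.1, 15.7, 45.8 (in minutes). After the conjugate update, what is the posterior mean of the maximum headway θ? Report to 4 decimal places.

50.5708

A Pareto(scale x_m, shape k) prior on the upper bound θ of Uniform(0, θ) is conjugate: posterior is Pareto(max(x_m, max xᵢ), k + n).
Sample maximum = 45.8; prior scale x_m = 44.1 → posterior scale = max = 45.8.
Posterior shape = 4.6 + 6 = 10.6.
E[θ|data] = k·x_m/(k−1) = 10.6·45.8/9.6 = 50.5708.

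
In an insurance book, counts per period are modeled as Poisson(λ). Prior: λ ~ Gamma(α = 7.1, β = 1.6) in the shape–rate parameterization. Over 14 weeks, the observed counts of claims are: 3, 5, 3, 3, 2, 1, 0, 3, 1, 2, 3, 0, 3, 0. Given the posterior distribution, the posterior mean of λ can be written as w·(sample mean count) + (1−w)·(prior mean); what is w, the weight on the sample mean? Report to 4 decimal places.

0.8974

With a Gamma(shape α, rate β) prior, the Poisson likelihood is conjugate: the posterior is Gamma(α + ΣXᵢ, β + n).
Posterior mean = (α₀+S)/(β₀+n) = [n/(β₀+n)]·(S/n) + [β₀/(β₀+n)]·(α₀/β₀), so only n and β₀ enter the weight.
Weight on data w = n/(β₀+n) = 14/(1.6+14) = 14/15.6 = 0.8974.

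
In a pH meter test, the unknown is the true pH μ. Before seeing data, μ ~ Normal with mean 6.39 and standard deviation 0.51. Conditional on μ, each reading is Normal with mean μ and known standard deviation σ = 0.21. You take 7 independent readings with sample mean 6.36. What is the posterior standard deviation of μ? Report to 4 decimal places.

0.0784

For Normal data with known variance σ², a Normal(μ₀, σ₀²) prior on μ is conjugate. Posterior precision = 1/σ₀² + n/σ²; posterior mean is the precision-weighted average of μ₀ and x̄.
σ₀² = 0.51² = 0.2601, σ² = 0.21² = 0.0441; σ² + n·σ₀² = 0.0441 + 7·0.2601 = 1.8648.
Posterior precision = 1/σ₀² + n/σ² = 1/0.2601 + 7/0.0441 = (σ² + n·σ₀²)/(σ₀²σ²) = 1.8648/(0.2601·0.0441); posterior variance σₙ² = σ₀²σ²/(σ² + n·σ₀²) = 0.2601·0.0441/1.8648 = 0.006151.
Posterior SD = √σₙ² = √(0.2601·0.0441/1.8648) = 0.0784.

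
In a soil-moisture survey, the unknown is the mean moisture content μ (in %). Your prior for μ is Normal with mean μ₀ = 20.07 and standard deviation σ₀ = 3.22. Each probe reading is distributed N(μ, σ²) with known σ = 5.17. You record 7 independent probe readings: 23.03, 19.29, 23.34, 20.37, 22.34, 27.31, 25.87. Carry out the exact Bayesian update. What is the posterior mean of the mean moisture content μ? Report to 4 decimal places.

22.2688

For Normal data with known variance σ², a Normal(μ₀, σ₀²) prior on μ is conjugate. Posterior precision = 1/σ₀² + n/σ²; posterior mean is the precision-weighted average of μ₀ and x̄.
Σxᵢ = 23.03 + 19.29 + 23.34 + 20.37 + 22.34 + 27.31 + 25.87 = 161.55, so n·x̄ = 161.55.
σ₀² = 3.22² = 10.3684, σ² = 5.17² = 26.7289; σ² + n·σ₀² = 26.7289 + 7·10.3684 = 99.3077.
Posterior mean = (μ₀/σ₀² + n·x̄/σ²)/(1/σ₀² + n/σ²) = (σ²·μ₀ + σ₀²·n·x̄)/(σ² + n·σ₀²) = (26.7289·20.07 + 10.3684·161.55)/99.3077 = 2211.464043/99.3077 = 22.2688.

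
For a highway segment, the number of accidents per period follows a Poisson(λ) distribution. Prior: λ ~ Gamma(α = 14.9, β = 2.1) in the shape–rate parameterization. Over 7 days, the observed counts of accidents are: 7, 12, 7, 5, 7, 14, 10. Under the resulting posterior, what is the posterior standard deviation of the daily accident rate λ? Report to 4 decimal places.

0.9637

With a Gamma(shape α, rate β) prior, the Poisson likelihood is conjugate: the posterior is Gamma(α + ΣXᵢ, β + n).
Sum of counts S = 62 over n = 7 days.
Posterior: Gamma(α+S, β+n) = Gamma(14.9+62, 2.1+7) = Gamma(76.9, 9.1).
SD = √α/β = √76.9/9.1 = 0.9637.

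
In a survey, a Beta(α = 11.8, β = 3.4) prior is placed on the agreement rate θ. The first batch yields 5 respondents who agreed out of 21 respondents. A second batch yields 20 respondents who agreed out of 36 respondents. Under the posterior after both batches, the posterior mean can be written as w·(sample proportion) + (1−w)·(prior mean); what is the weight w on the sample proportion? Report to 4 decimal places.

The Beta prior is conjugate to a Binomial/Bernoulli likelihood; the update adds successes to α and failures to β.
Total number of respondents: n = 21 + 36 = 57.
Posterior mean = (α₀+k)/(α₀+β₀+n) = [n/(α₀+β₀+n)]·(k/n) + [(α₀+β₀)/(α₀+β₀+n)]·α₀/(α₀+β₀), so only n and the prior enter the weight.
The weight on the data is w = n/(α₀+β₀+n) = 57/(11.8+3.4+57) = 57/72.2 = 0.7895.

0.7895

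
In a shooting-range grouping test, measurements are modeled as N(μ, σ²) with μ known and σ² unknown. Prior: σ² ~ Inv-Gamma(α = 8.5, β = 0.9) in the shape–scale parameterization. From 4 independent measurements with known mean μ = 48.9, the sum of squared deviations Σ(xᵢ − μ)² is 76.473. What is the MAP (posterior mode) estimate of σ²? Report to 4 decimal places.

With known mean μ and an Inverse-Gamma(α, β) prior on σ², the Normal likelihood is conjugate: posterior is Inv-Gamma(α + n/2, β + Σ(xᵢ−μ)²/2).
Posterior: Inv-Gamma(8.5 + 4/2, 0.9 + 76.473/2) = Inv-Gamma(10.50, 39.1365).
Mode = β/(α+1) = 39.1365/11.50 = 3.4032.

3.4032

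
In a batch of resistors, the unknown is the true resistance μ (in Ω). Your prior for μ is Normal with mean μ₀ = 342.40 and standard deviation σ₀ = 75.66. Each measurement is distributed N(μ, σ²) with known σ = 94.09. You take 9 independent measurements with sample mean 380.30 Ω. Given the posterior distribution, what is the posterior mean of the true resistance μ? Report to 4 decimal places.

For Normal data with known variance σ², a Normal(μ₀, σ₀²) prior on μ is conjugate. Posterior precision = 1/σ₀² + n/σ²; posterior mean is the precision-weighted average of μ₀ and x̄.
n·x̄ = 9·380.30 = 3422.7.
σ₀² = 75.66² = 5724.4356, σ² = 94.09² = 8852.9281; σ² + n·σ₀² = 8852.9281 + 9·5724.4356 = 60372.8485.
Posterior mean = (μ₀/σ₀² + n·x̄/σ²)/(1/σ₀² + n/σ²) = (σ²·μ₀ + σ₀²·n·x̄)/(σ² + n·σ₀²) = (8852.9281·342.40 + 5724.4356·3422.7)/60372.8485 = 22624268.30956/60372.8485 = 374.7424.

374.7424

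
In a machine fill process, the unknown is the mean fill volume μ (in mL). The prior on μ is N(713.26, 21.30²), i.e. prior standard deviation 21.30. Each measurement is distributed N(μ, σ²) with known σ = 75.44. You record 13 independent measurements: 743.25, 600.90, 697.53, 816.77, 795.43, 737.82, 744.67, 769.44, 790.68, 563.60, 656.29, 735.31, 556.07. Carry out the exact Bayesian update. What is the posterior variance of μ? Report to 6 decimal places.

222.797582

For Normal data with known variance σ², a Normal(μ₀, σ₀²) prior on μ is conjugate. Posterior precision = 1/σ₀² + n/σ²; posterior mean is the precision-weighted average of μ₀ and x̄.
σ₀² = 21.30² = 453.69, σ² = 75.44² = 5691.1936; σ² + n·σ₀² = 5691.1936 + 13·453.69 = 11589.1636.
Posterior precision = 1/σ₀² + n/σ² = 1/453.69 + 13/5691.1936 = (σ² + n·σ₀²)/(σ₀²σ²) = 11589.1636/(453.69·5691.1936); posterior variance σₙ² = σ₀²σ²/(σ² + n·σ₀²) = 453.69·5691.1936/11589.1636 = 222.797582.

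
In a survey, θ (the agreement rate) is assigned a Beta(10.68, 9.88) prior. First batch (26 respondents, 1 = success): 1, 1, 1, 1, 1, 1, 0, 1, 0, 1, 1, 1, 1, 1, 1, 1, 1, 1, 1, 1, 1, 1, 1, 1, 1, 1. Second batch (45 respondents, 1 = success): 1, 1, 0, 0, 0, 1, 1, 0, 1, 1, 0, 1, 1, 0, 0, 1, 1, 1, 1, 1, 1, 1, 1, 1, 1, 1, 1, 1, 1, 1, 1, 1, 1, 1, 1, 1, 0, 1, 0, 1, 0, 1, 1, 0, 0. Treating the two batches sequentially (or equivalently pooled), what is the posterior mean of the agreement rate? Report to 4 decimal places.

The Beta prior is conjugate to a Binomial/Bernoulli likelihood; the update adds successes to α and failures to β.
After batch 1: Beta(10.68+24, 9.88+2) = Beta(34.68, 11.88).
After batch 2: Beta(34.68+33, 11.88+12) = Beta(67.68, 23.88).
Posterior mean = α/(α+β) = 67.68/91.56 = 0.7392.

0.7392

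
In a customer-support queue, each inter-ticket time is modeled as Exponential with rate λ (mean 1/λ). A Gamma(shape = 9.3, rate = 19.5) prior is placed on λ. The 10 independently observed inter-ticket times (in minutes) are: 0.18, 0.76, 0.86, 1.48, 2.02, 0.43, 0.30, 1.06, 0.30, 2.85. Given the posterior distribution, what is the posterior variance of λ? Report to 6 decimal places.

With a Gamma(shape α, rate β) prior on the exponential rate λ, the posterior after n observations with total T = Σxᵢ is Gamma(α+n, β+T).
Sum of observations T = 10.24 minutes; n = 10.
Posterior: Gamma(9.3+10, 19.5+10.24) = Gamma(19.3, 29.74).
Var = α/β² = 0.021821.

0.021821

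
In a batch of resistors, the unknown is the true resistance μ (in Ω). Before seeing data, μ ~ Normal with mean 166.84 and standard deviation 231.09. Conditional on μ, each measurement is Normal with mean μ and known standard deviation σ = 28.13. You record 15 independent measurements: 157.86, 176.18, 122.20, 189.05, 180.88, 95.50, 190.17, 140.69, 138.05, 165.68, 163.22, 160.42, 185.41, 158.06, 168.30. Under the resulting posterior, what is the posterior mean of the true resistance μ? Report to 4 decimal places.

For Normal data with known variance σ², a Normal(μ₀, σ₀²) prior on μ is conjugate. Posterior precision = 1/σ₀² + n/σ²; posterior mean is the precision-weighted average of μ₀ and x̄.
Σxᵢ = 157.86 + 176.18 + 122.20 + 189.05 + 180.88 + 95.50 + 190.17 + 140.69 + 138.05 + 165.68 + 163.22 + 160.42 + 185.41 + 158.06 + 168.30 = 2391.67, so n·x̄ = 2391.67.
σ₀² = 231.09² = 53402.5881, σ² = 28.13² = 791.2969; σ² + n·σ₀² = 791.2969 + 15·53402.5881 = 801830.1184.
Posterior mean = (μ₀/σ₀² + n·x̄/σ²)/(1/σ₀² + n/σ²) = (σ²·μ₀ + σ₀²·n·x̄)/(σ² + n·σ₀²) = (791.2969·166.84 + 53402.5881·2391.67)/801830.1184 = 127853387.855923/801830.1184 = 159.4520.

159.4520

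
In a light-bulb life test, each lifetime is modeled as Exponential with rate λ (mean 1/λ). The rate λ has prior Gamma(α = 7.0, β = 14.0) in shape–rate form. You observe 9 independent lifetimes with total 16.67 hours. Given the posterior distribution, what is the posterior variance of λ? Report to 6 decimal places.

0.017010

With a Gamma(shape α, rate β) prior on the exponential rate λ, the posterior after n observations with total T = Σxᵢ is Gamma(α+n, β+T).
Posterior: Gamma(7.0+9, 14.0+16.67) = Gamma(16.0, 30.67).
Var = α/β² = 0.017010.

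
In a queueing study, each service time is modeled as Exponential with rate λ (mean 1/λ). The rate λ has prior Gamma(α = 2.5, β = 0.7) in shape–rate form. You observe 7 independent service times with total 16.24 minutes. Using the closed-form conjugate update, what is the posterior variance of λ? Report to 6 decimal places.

0.033105

With a Gamma(shape α, rate β) prior on the exponential rate λ, the posterior after n observations with total T = Σxᵢ is Gamma(α+n, β+T).
Posterior: Gamma(2.5+7, 0.7+16.24) = Gamma(9.5, 16.94).
Var = α/β² = 0.033105.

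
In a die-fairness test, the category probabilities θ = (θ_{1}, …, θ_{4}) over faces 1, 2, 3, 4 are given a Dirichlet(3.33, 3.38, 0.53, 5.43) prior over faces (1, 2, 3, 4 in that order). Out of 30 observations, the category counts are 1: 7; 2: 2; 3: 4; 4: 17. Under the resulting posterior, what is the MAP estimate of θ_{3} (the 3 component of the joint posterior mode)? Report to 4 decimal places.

0.0913

The Dirichlet prior is conjugate to the Multinomial likelihood: each posterior αⱼ = prior αⱼ + observed count nⱼ.
Posterior concentration: (10.33, 5.38, 4.53, 22.43), total = 42.67.
Joint mode component: (α_{3}−1)/(Σα−K) = 3.53/38.67 = 0.0913.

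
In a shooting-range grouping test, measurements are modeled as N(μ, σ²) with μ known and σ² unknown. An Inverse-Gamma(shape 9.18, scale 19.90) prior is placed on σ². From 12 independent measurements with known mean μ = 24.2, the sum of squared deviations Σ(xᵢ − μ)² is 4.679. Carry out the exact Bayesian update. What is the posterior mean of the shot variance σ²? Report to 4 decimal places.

With known mean μ and an Inverse-Gamma(α, β) prior on σ², the Normal likelihood is conjugate: posterior is Inv-Gamma(α + n/2, β + Σ(xᵢ−μ)²/2).
Posterior: Inv-Gamma(9.18 + 12/2, 19.90 + 4.679/2) = Inv-Gamma(15.18, 22.2395).
E[σ²|data] = β/(α−1) = 22.2395/14.18 = 1.5684.

1.5684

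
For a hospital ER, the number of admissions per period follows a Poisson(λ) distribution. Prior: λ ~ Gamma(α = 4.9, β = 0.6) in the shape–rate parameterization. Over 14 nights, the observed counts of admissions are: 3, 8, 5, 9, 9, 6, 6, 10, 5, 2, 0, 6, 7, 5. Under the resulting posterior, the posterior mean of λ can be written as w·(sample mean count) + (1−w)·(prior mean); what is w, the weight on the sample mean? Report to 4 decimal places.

0.9589

With a Gamma(shape α, rate β) prior, the Poisson likelihood is conjugate: the posterior is Gamma(α + ΣXᵢ, β + n).
Posterior mean = (α₀+S)/(β₀+n) = [n/(β₀+n)]·(S/n) + [β₀/(β₀+n)]·(α₀/β₀), so only n and β₀ enter the weight.
Weight on data w = n/(β₀+n) = 14/(0.6+14) = 14/14.6 = 0.9589.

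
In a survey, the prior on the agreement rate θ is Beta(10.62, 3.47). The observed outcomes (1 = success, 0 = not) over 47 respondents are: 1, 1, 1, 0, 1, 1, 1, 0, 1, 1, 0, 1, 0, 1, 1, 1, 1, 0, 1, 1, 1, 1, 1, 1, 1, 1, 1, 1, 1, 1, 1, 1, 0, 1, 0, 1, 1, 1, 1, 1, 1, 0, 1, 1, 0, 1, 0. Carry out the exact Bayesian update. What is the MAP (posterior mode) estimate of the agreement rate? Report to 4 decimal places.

0.7890

The Beta prior is conjugate to a Binomial/Bernoulli likelihood; the update adds successes to α and failures to β.
Posterior: Beta(α+k, β+n−k) = Beta(10.62+37, 3.47+10) = Beta(47.62, 13.47).
Mode of Beta(a,b) for a,b>1 is (a−1)/(a+b−2) = 46.62/59.09 = 0.7890.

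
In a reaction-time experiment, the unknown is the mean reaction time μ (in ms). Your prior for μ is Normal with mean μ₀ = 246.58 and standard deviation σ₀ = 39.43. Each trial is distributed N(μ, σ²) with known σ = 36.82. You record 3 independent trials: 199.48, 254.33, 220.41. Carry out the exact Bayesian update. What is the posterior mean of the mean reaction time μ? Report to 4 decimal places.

For Normal data with known variance σ², a Normal(μ₀, σ₀²) prior on μ is conjugate. Posterior precision = 1/σ₀² + n/σ²; posterior mean is the precision-weighted average of μ₀ and x̄.
Σxᵢ = 199.48 + 254.33 + 220.41 = 674.22, so n·x̄ = 674.22.
σ₀² = 39.43² = 1554.7249, σ² = 36.82² = 1355.7124; σ² + n·σ₀² = 1355.7124 + 3·1554.7249 = 6019.8871.
Posterior mean = (μ₀/σ₀² + n·x̄/σ²)/(1/σ₀² + n/σ²) = (σ²·μ₀ + σ₀²·n·x̄)/(σ² + n·σ₀²) = (1355.7124·246.58 + 1554.7249·674.22)/6019.8871 = 1382518.18567/6019.8871 = 229.6585.

229.6585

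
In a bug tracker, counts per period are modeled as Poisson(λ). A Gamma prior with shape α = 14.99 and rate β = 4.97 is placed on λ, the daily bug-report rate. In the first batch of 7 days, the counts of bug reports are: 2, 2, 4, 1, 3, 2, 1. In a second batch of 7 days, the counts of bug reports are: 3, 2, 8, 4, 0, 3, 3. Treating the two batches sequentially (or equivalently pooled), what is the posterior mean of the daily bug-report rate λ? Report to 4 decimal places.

With a Gamma(shape α, rate β) prior, the Poisson likelihood is conjugate: the posterior is Gamma(α + ΣXᵢ, β + n).
Batch 1: sum of counts S = 15 over n = 7 days.
After batch 1: Gamma(α+S, β+n) = Gamma(14.99+15, 4.97+7) = Gamma(29.99, 11.97).
Batch 2: sum of counts S = 23 over n = 7 days.
After batch 2: Gamma(α+S, β+n) = Gamma(29.99+23, 11.97+7) = Gamma(52.99, 18.97).
Posterior mean = α/β = 52.99/18.97 = 2.7934.

2.7934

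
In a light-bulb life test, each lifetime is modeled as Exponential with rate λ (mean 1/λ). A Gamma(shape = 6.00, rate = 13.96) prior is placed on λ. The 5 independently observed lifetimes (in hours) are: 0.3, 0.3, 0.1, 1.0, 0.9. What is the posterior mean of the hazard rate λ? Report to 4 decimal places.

With a Gamma(shape α, rate β) prior on the exponential rate λ, the posterior after n observations with total T = Σxᵢ is Gamma(α+n, β+T).
Sum of observations T = 2.6 hours; n = 5.
Posterior: Gamma(6.00+5, 13.96+2.6) = Gamma(11.00, 16.56).
Posterior mean of λ = α/β = 11.00/16.56 = 0.6643.

0.6643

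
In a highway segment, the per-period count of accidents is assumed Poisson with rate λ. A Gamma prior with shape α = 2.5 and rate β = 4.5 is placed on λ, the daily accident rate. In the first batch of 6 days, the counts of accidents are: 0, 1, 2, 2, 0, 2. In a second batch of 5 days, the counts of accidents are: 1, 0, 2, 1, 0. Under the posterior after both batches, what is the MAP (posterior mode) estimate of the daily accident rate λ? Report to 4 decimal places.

With a Gamma(shape α, rate β) prior, the Poisson likelihood is conjugate: the posterior is Gamma(α + ΣXᵢ, β + n).
Batch 1: sum of counts S = 7 over n = 6 days.
After batch 1: Gamma(α+S, β+n) = Gamma(2.5+7, 4.5+6) = Gamma(9.5, 10.5).
Batch 2: sum of counts S = 4 over n = 5 days.
After batch 2: Gamma(α+S, β+n) = Gamma(9.5+4, 10.5+5) = Gamma(13.5, 15.5).
Mode of Gamma(α,β) for α≥1 is (α−1)/β = 12.5/15.5 = 0.8065.

0.8065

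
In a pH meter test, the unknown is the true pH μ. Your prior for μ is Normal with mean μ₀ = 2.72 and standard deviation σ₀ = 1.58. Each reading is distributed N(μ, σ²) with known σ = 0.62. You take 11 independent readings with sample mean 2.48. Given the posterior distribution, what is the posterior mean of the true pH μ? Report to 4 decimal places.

2.4833

For Normal data with known variance σ², a Normal(μ₀, σ₀²) prior on μ is conjugate. Posterior precision = 1/σ₀² + n/σ²; posterior mean is the precision-weighted average of μ₀ and x̄.
n·x̄ = 11·2.48 = 27.28.
σ₀² = 1.58² = 2.4964, σ² = 0.62² = 0.3844; σ² + n·σ₀² = 0.3844 + 11·2.4964 = 27.8448.
Posterior mean = (μ₀/σ₀² + n·x̄/σ²)/(1/σ₀² + n/σ²) = (σ²·μ₀ + σ₀²·n·x̄)/(σ² + n·σ₀²) = (0.3844·2.72 + 2.4964·27.28)/27.8448 = 69.14736/27.8448 = 2.4833.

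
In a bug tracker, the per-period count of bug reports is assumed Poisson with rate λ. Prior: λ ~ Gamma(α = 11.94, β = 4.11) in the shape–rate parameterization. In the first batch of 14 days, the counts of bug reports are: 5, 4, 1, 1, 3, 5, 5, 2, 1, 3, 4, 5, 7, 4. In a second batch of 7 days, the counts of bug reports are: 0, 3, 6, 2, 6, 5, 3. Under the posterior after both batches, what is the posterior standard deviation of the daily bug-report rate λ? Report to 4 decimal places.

With a Gamma(shape α, rate β) prior, the Poisson likelihood is conjugate: the posterior is Gamma(α + ΣXᵢ, β + n).
Batch 1: sum of counts S = 50 over n = 14 days.
After batch 1: Gamma(α+S, β+n) = Gamma(11.94+50, 4.11+14) = Gamma(61.94, 18.11).
Batch 2: sum of counts S = 25 over n = 7 days.
After batch 2: Gamma(α+S, β+n) = Gamma(61.94+25, 18.11+7) = Gamma(86.94, 25.11).
SD = √α/β = √86.94/25.11 = 0.3713.

0.3713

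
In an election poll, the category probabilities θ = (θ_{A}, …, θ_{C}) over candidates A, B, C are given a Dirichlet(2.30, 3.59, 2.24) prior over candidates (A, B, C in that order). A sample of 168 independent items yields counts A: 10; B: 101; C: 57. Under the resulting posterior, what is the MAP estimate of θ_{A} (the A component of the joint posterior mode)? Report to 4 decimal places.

The Dirichlet prior is conjugate to the Multinomial likelihood: each posterior αⱼ = prior αⱼ + observed count nⱼ.
Posterior concentration: (12.30, 104.59, 59.24), total = 176.13.
Joint mode component: (α_{A}−1)/(Σα−K) = 11.30/173.13 = 0.0653.

0.0653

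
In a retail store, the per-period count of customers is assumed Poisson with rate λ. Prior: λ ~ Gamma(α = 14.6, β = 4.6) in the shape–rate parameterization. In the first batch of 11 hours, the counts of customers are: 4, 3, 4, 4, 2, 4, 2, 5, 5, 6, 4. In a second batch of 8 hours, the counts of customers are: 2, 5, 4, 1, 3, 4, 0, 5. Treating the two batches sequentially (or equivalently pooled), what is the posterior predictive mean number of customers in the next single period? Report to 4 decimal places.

3.4576

With a Gamma(shape α, rate β) prior, the Poisson likelihood is conjugate: the posterior is Gamma(α + ΣXᵢ, β + n).
Batch 1: sum of counts S = 43 over n = 11 hours.
After batch 1: Gamma(α+S, β+n) = Gamma(14.6+43, 4.6+11) = Gamma(57.6, 15.6).
Batch 2: sum of counts S = 24 over n = 8 hours.
After batch 2: Gamma(α+S, β+n) = Gamma(57.6+24, 15.6+8) = Gamma(81.6, 23.6).
The predictive distribution for one future period is NegBinom with mean α/β = 3.4576.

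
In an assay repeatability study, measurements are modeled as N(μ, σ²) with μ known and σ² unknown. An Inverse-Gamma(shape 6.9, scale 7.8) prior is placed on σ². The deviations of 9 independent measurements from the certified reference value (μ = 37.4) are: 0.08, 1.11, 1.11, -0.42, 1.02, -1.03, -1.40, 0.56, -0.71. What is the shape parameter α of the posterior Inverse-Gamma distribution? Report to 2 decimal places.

With known mean μ and an Inverse-Gamma(α, β) prior on σ², the Normal likelihood is conjugate: posterior is Inv-Gamma(α + n/2, β + Σ(xᵢ−μ)²/2).
Σ(xᵢ−μ)² = (0.08)² + (1.11)² + (1.11)² + (-0.42)² + (1.02)² + (-1.03)² + (-1.40)² + (0.56)² + (-0.71)² = 7.5260.
Posterior: Inv-Gamma(6.9 + 9/2, 7.8 + 7.5260/2) = Inv-Gamma(11.40, 11.56300).
Posterior α = 11.40.

11.40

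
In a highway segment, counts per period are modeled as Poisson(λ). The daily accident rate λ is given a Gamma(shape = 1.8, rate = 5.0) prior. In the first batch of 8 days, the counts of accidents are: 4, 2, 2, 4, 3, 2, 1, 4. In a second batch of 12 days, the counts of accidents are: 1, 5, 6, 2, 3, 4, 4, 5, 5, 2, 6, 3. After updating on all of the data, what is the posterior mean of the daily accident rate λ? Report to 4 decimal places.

2.7920

With a Gamma(shape α, rate β) prior, the Poisson likelihood is conjugate: the posterior is Gamma(α + ΣXᵢ, β + n).
Batch 1: sum of counts S = 22 over n = 8 days.
After batch 1: Gamma(α+S, β+n) = Gamma(1.8+22, 5.0+8) = Gamma(23.8, 13.0).
Batch 2: sum of counts S = 46 over n = 12 days.
After batch 2: Gamma(α+S, β+n) = Gamma(23.8+46, 13.0+12) = Gamma(69.8, 25.0).
Posterior mean = α/β = 69.8/25.0 = 2.7920.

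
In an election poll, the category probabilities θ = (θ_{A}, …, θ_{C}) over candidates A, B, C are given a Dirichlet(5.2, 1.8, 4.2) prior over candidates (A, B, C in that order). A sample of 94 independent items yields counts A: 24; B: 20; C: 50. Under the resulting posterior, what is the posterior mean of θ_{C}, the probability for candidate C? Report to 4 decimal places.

0.5152

The Dirichlet prior is conjugate to the Multinomial likelihood: each posterior αⱼ = prior αⱼ + observed count nⱼ.
Posterior concentration: (29.2, 21.8, 54.2), total = 105.2.
E[θ_{C}|data] = α_{C}/Σα = 54.2/105.2 = 0.5152.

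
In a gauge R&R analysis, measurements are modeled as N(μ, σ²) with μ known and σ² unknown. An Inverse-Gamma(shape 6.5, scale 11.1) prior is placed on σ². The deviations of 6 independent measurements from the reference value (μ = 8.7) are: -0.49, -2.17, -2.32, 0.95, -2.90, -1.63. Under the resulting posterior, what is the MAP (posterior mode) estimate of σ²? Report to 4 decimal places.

2.1191

With known mean μ and an Inverse-Gamma(α, β) prior on σ², the Normal likelihood is conjugate: posterior is Inv-Gamma(α + n/2, β + Σ(xᵢ−μ)²/2).
Σ(xᵢ−μ)² = (-0.49)² + (-2.17)² + (-2.32)² + (0.95)² + (-2.90)² + (-1.63)² = 22.3008.
Posterior: Inv-Gamma(6.5 + 6/2, 11.1 + 22.3008/2) = Inv-Gamma(9.50, 22.25040).
Mode = β/(α+1) = 22.25040/10.50 = 2.1191.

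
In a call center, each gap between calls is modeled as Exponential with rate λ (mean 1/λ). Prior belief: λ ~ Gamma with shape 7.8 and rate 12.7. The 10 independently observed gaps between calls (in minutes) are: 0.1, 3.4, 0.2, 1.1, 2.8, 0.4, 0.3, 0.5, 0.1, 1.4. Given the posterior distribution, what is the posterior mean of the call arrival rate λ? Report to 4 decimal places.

0.7739

With a Gamma(shape α, rate β) prior on the exponential rate λ, the posterior after n observations with total T = Σxᵢ is Gamma(α+n, β+T).
Sum of observations T = 10.3 minutes; n = 10.
Posterior: Gamma(7.8+10, 12.7+10.3) = Gamma(17.8, 23.0).
Posterior mean of λ = α/β = 17.8/23.0 = 0.7739.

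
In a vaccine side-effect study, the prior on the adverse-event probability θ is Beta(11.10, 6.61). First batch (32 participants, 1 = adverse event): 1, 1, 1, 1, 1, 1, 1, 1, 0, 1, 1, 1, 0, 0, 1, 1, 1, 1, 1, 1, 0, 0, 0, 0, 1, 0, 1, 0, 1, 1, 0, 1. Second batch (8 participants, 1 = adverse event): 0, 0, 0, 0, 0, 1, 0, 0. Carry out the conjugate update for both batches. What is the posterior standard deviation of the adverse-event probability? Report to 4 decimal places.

The Beta prior is conjugate to a Binomial/Bernoulli likelihood; the update adds successes to α and failures to β.
After batch 1: Beta(11.10+22, 6.61+10) = Beta(33.10, 16.61).
After batch 2: Beta(33.10+1, 16.61+7) = Beta(34.10, 23.61).
Var = αβ/((α+β)²(α+β+1)) = 34.10·23.61/(57.71²·58.71) = 0.00411752; SD = √0.00411752 = 0.0642.

0.0642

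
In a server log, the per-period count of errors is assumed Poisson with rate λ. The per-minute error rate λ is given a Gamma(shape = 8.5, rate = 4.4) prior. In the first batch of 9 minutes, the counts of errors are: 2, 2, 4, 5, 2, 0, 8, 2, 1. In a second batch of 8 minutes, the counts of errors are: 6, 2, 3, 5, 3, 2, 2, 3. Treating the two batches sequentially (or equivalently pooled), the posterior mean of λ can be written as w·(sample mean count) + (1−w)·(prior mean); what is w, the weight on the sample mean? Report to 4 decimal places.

With a Gamma(shape α, rate β) prior, the Poisson likelihood is conjugate: the posterior is Gamma(α + ΣXᵢ, β + n).
Total number of minutes: n = 9 + 8 = 17.
Posterior mean = (α₀+S)/(β₀+n) = [n/(β₀+n)]·(S/n) + [β₀/(β₀+n)]·(α₀/β₀), so only n and β₀ enter the weight.
Weight on data w = n/(β₀+n) = 17/(4.4+17) = 17/21.4 = 0.7944.

0.7944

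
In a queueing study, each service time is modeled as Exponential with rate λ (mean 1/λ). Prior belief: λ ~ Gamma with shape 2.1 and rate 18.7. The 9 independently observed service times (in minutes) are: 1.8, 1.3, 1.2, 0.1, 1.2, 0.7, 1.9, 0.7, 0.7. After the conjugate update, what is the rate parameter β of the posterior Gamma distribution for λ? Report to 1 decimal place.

28.3

With a Gamma(shape α, rate β) prior on the exponential rate λ, the posterior after n observations with total T = Σxᵢ is Gamma(α+n, β+T).
Sum of observations T = 9.6 minutes; n = 9.
Posterior: Gamma(2.1+9, 18.7+9.6) = Gamma(11.1, 28.3).
Posterior β = 28.3.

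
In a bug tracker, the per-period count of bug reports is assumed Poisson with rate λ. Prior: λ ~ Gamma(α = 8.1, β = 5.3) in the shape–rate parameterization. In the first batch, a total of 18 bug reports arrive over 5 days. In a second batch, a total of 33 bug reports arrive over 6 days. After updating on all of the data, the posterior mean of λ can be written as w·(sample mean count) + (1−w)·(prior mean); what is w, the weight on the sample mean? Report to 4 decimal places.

With a Gamma(shape α, rate β) prior, the Poisson likelihood is conjugate: the posterior is Gamma(α + ΣXᵢ, β + n).
Total number of days: n = 5 + 6 = 11.
Posterior mean = (α₀+S)/(β₀+n) = [n/(β₀+n)]·(S/n) + [β₀/(β₀+n)]·(α₀/β₀), so only n and β₀ enter the weight.
Weight on data w = n/(β₀+n) = 11/(5.3+11) = 11/16.3 = 0.6748.

0.6748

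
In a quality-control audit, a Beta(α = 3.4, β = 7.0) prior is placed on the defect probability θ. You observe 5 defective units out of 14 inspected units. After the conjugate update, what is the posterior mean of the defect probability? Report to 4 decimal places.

The Beta prior is conjugate to a Binomial/Bernoulli likelihood; the update adds successes to α and failures to β.
Posterior: Beta(α+k, β+n−k) = Beta(3.4+5, 7.0+9) = Beta(8.4, 16.0).
Posterior mean = α/(α+β) = 8.4/24.4 = 0.3443.

0.3443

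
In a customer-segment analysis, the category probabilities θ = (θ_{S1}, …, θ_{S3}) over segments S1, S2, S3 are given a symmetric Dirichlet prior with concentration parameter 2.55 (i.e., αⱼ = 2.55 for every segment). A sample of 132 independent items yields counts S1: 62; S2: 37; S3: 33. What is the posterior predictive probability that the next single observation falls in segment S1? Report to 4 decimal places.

The Dirichlet prior is conjugate to the Multinomial likelihood: each posterior αⱼ = prior αⱼ + observed count nⱼ.
Posterior concentration: (64.55, 39.55, 35.55), total = 139.65.
P(next = S1 | data) = α_{S1}/Σα = 0.4622.

0.4622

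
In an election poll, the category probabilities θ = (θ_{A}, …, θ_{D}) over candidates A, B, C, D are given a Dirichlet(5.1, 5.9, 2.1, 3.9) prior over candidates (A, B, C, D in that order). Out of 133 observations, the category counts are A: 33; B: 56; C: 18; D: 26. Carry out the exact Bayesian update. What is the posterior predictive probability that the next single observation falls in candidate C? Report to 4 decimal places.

0.1340

The Dirichlet prior is conjugate to the Multinomial likelihood: each posterior αⱼ = prior αⱼ + observed count nⱼ.
Posterior concentration: (38.1, 61.9, 20.1, 29.9), total = 150.0.
P(next = C | data) = α_{C}/Σα = 0.1340.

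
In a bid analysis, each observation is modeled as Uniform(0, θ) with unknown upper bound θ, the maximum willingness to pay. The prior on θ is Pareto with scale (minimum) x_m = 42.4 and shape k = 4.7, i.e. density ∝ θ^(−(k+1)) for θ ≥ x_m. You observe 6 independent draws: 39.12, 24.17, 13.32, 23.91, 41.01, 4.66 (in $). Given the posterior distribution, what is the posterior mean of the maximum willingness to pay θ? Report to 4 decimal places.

A Pareto(scale x_m, shape k) prior on the upper bound θ of Uniform(0, θ) is conjugate: posterior is Pareto(max(x_m, max xᵢ), k + n).
Sample maximum = 41.01; prior scale x_m = 42.4 → posterior scale = max = 42.40.
Posterior shape = 4.7 + 6 = 10.7.
E[θ|data] = k·x_m/(k−1) = 10.7·42.40/9.7 = 46.7711.

46.7711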